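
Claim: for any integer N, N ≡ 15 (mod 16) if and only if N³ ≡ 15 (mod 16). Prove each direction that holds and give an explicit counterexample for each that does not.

(←) Suppose N³ ≡ 15 (mod 16). The only residue r in {0, …, 15} with r³ ≡ 15 (mod 16) is r = 15, so N ≡ 15 (mod 16).

(→) Suppose N ≡ 15 (mod 16). Write N = 16j + 15. Then (16j + 15)³ = 4096j³ + 11520j² + 10800j + 3375 = 16(256j³ + 720j² + 675j + 210) + 15, so N³ ≡ 15 (mod 16).

Both directions hold.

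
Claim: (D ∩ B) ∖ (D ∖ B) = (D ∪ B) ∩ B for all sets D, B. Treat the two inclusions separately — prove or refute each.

Only the forward inclusion holds.

(⟸) This inclusion fails. Take D = ∅, B = {1}; then 1 ∈ (D ∪ B) ∩ B but 1 ∉ (D ∩ B) ∖ (D ∖ B).

(⟹) Let x ∈ (D ∩ B) ∖ (D ∖ B). Then x ∈ D ∩ B, from which x ∈ (D ∪ B) ∩ B.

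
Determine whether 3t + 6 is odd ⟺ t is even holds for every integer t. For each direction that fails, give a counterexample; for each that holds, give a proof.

Neither direction holds.

(→) This fails: t = 3 gives 3t + 6 = 15, which is odd, but 3 is odd, not even.

(←) This also fails: t = 2 is even, but 3t + 6 = 12 is even, not odd.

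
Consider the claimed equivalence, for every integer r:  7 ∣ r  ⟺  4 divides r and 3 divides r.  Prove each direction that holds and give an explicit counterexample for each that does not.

(⇒) This fails: take r = 7. Certainly 7 ∣ 7, but 4 ∤ 7.

(⇐) This fails: take r = 12. Both 4 ∣ 12 and 3 ∣ 12, yet 12 is not a multiple of 7 (since 12 = 1·7 + 5), so 7 ∤ 12.

Both directions fail.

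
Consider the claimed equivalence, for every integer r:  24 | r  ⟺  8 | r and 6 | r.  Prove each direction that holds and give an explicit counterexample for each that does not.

Both directions hold.

(→) If 24 ∣ r, write r = 24q. Since 24 = 3·8, r = 8·(3q), so 8 ∣ r; and since 24 = 4·6, r = 6·(4q), so 6 ∣ r.

(←) Suppose 8 ∣ r and 6 ∣ r. Any common multiple of 8 and 6 is a multiple of their lcm; here lcm(8, 6) = 8·6/gcd(8, 6) = 48/2 = 24, so 24 ∣ r.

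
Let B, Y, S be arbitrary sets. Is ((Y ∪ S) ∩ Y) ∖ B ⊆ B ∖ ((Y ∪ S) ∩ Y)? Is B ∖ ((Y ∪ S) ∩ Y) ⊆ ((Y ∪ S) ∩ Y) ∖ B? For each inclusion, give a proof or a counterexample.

Neither inclusion holds.

Forward inclusion. This inclusion fails. Take B = ∅, Y = {1}, S = ∅; then 1 ∈ ((Y ∪ S) ∩ Y) ∖ B but 1 ∉ B ∖ ((Y ∪ S) ∩ Y).

Reverse inclusion. This inclusion fails. Take B = {1}, Y = ∅, S = ∅; then 1 ∈ B ∖ ((Y ∪ S) ∩ Y) but 1 ∉ ((Y ∪ S) ∩ Y) ∖ B.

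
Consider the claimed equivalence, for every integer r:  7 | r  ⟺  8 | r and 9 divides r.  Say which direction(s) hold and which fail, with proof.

(→) This fails: take r = 7. Certainly 7 ∣ 7, but 8 ∤ 7.

(←) This fails: take r = 72. Both 8 ∣ 72 and 9 ∣ 72, yet 72 is not a multiple of 7 (since 72 = 10·7 + 2), so 7 ∤ 72.

Neither implication holds.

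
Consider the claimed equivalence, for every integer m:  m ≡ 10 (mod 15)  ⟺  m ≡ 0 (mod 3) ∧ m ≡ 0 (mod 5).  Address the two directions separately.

Neither direction holds.

[⇒] This fails: m = 10 gives 10 ≡ 10 (mod 15) but 10 ≡ 1 (mod 3), so the conjunction on the right does not hold.

[⇐] This fails: m = 0 satisfies both congruences on the right (0 ≡ 0 mod 3 and 0 ≡ 0 mod 5) yet 0 ≡ 0 (mod 15), not 10.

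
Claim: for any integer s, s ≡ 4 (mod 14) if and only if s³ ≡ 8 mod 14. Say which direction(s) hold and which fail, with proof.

(⟹) Suppose s ≡ 4 (mod 14). Write s = 14j + 4. Then (14j + 4)³ = 2744j³ + 2352j² + 672j + 64 = 14(196j³ + 168j² + 48j + 4) + 8, so s³ ≡ 8 (mod 14).

(⟸) This fails: take s = 2. Then 2³ = 8 ≡ 8 (mod 14), yet 2 ≡ 2 (mod 14), not 4.

The forward direction holds; the converse fails.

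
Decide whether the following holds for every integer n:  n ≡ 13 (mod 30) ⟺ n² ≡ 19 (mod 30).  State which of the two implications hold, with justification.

(⟹) Suppose n ≡ 13 (mod 30). Write n = 30j + 13. Then (30j + 13)² = 900j² + 780j + 169 = 30(30j² + 26j + 5) + 19, so n² ≡ 19 (mod 30).

(⟸) This fails: take n = 7. Then 7² = 49 ≡ 19 (mod 30), yet 7 ≡ 7 (mod 30), not 13.

Only the forward implication holds.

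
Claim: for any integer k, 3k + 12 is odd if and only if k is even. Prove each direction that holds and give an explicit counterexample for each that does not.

(⟹) This fails: k = 5 gives 3k + 12 = 27, which is odd, but 5 is odd, not even.

(⟸) This also fails: k = 2 is even, but 3k + 12 = 18 is even, not odd.

(⇒) fails and (⇐) fails.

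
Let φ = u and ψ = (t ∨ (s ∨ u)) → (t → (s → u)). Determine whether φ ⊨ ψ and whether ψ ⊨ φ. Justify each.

The forward direction holds; the converse fails.

(→) Assume the antecedent. If u is true, (t ∨ (s ∨ u)) → (t → (s → u)) reduces to true regardless of the other variables. If u is false, the antecedent cannot hold. Either way (t ∨ (s ∨ u)) → (t → (s → u)) holds.

(←) This fails. Under u = F, t = F, s = F, the left side is false but the right side is true.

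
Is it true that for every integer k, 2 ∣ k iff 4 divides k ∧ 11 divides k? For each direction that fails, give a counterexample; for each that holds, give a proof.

(⇒) fails; (⇐) holds.

Forward direction. This fails: take k = 2. Certainly 2 ∣ 2, but 4 ∤ 2.

Converse. Suppose 4 ∣ k and 11 ∣ k. Any common multiple of 4 and 11 is a multiple of their lcm; here gcd(4, 11) = 1, so lcm(4, 11) = 4·11 = 44, so 44 ∣ k. Since 2 ∣ 44, it follows that 2 ∣ k.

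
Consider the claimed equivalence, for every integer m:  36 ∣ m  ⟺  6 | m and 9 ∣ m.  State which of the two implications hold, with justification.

(⇒) If 36 ∣ m, write m = 36q. Since 36 = 6·6, m = 6·(6q), so 6 ∣ m; and since 36 = 4·9, m = 9·(4q), so 9 ∣ m.

(⇐) This fails: take m = 18. Both 6 ∣ 18 and 9 ∣ 18, yet 18 is not a multiple of 36 (since 18 = 0·36 + 18), so 36 ∤ 18.

The forward direction holds; the converse fails.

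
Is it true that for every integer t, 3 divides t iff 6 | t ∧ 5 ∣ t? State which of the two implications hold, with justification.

Forward direction. This fails: take t = 3. Certainly 3 ∣ 3, but 6 ∤ 3.

Converse. Suppose 6 ∣ t and 5 ∣ t. Any common multiple of 6 and 5 is a multiple of their lcm; here gcd(6, 5) = 1, so lcm(6, 5) = 6·5 = 30, so 30 ∣ t. Since 3 ∣ 30, it follows that 3 ∣ t.

The forward direction fails; the converse holds.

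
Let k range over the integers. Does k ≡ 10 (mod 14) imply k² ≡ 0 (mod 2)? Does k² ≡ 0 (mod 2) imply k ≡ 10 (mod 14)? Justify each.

The forward direction holds; the converse fails.

(⟹) Suppose k ≡ 10 (mod 14). Then k² ≡ 10² = 100 (mod 14), and since 2 ∣ 14, also k² ≡ 0 (mod 2).

(⟸) This fails: take k = 0. Then 0² = 0 ≡ 0 (mod 2), yet 0 ≡ 0 (mod 14), not 10.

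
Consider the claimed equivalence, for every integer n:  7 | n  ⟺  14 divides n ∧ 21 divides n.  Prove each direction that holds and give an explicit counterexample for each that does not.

Not equivalent: only (⇐) holds.

[⇒] This fails: take n = 7. Certainly 7 ∣ 7, but 14 ∤ 7.

[⇐] Suppose 14 ∣ n and 21 ∣ n. Any common multiple of 14 and 21 is a multiple of their lcm; here lcm(14, 21) = 14·21/gcd(14, 21) = 294/7 = 42, so 42 ∣ n. Since 7 ∣ 42, it follows that 7 ∣ n.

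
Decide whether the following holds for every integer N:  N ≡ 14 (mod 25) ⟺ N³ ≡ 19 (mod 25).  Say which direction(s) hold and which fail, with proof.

Both implications hold.

(⟹) Suppose N ≡ 14 (mod 25). Write N = 25j + 14. Then (25j + 14)³ = 15625j³ + 26250j² + 14700j + 2744 = 25(625j³ + 1050j² + 588j + 109) + 19, so N³ ≡ 19 (mod 25).

(⟸) Conversely, suppose N³ ≡ 19 (mod 25). The only residue r in {0, …, 24} with r³ ≡ 19 (mod 25) is r = 14, so N ≡ 14 (mod 25).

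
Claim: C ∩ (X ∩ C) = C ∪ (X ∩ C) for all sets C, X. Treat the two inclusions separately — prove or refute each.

Only the forward inclusion holds.

(⊆) Let x ∈ C ∩ (X ∩ C). Then x ∈ C ∩ X, from which x ∈ C ∪ (X ∩ C).

(⊇) This inclusion fails. Take C = {1}, X = ∅; then 1 ∈ C ∪ (X ∩ C) but 1 ∉ C ∩ (X ∩ C).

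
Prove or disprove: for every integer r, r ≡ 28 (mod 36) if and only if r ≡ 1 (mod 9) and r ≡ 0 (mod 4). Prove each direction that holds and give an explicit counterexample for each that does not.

[⇒] Suppose r ≡ 28 (mod 36); write r = 36j + 28. Since 9 ∣ 36, reducing mod 9 gives r ≡ 28 ≡ 1 (mod 9); since 4 ∣ 36, reducing mod 4 gives r ≡ 28 ≡ 0 (mod 4).

[⇐] Conversely, if r ≡ 1 (mod 9) and r ≡ 0 (mod 4), then by the Chinese remainder theorem r ≡ 28 (mod 36). This is exactly r ≡ 28 (mod 36).

Both directions hold.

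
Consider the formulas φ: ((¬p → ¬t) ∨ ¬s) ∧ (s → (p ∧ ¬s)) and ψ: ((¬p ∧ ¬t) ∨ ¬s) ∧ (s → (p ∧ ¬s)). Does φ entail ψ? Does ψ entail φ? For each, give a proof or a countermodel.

[⇒] Assume the antecedent. If p is true, the antecedent forces (p = T, s = F, t = F) or (p = T, s = F, t = T), and the consequent holds there. If p is false, the antecedent forces (p = F, s = F, t = F) or (p = F, s = F, t = T), and the consequent holds there. Either way the consequent holds.

[⇐] Assume the antecedent. If p is true, the antecedent forces (p = T, s = F, t = F) or (p = T, s = F, t = T), and the consequent holds there. If p is false, the antecedent forces (p = F, s = F, t = F) or (p = F, s = F, t = T), and the consequent holds there. Either way the consequent holds.

Both implications hold.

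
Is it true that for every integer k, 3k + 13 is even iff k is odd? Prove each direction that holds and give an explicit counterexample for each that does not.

Converse. Suppose k is odd; write k = 2j + 1. Then 3k + 13 = 3·(2j + 1) + 13 = 2·3j + 16, which is even.

Forward direction. Suppose 3k + 13 is even. Since 3 is odd, 3k and k have the same parity, so 3k + 13 ≡ k + 13 (mod 2). As 13 is odd, 3k + 13 is even exactly when k is odd. Thus k is odd.

Both directions hold; the statement is true.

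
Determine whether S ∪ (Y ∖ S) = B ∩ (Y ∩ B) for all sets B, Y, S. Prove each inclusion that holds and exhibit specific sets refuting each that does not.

Forward inclusion. This inclusion fails. Take B = ∅, Y = {1}, S = ∅; then 1 ∈ S ∪ (Y ∖ S) but 1 ∉ B ∩ (Y ∩ B).

Reverse inclusion. Let x ∈ B ∩ (Y ∩ B). Then either x ∈ B ∩ Y and x ∉ S; or x ∈ B ∩ Y ∩ S. In each case x ∈ S ∪ (Y ∖ S), so B ∩ (Y ∩ B) ⊆ S ∪ (Y ∖ S).

Only the reverse inclusion holds.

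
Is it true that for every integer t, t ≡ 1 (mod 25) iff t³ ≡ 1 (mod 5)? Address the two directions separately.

Forward direction. Suppose t ≡ 1 (mod 25). Then t³ ≡ 1³ = 1 (mod 25), and since 5 ∣ 25, also t³ ≡ 1 (mod 5).

Converse. This fails: take t = 6. Then 6³ = 216 ≡ 1 (mod 5), yet 6 ≡ 6 (mod 25), not 1.

Only the forward direction holds.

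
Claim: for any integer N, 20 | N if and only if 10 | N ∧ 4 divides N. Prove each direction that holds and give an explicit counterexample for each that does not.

The biconditional holds.

(→) If 20 ∣ N, write N = 20q. Since 20 = 2·10, N = 10·(2q), so 10 ∣ N; and since 20 = 5·4, N = 4·(5q), so 4 ∣ N.

(←) Suppose 10 ∣ N and 4 ∣ N. Any common multiple of 10 and 4 is a multiple of their lcm; here lcm(10, 4) = 10·4/gcd(10, 4) = 40/2 = 20, so 20 ∣ N.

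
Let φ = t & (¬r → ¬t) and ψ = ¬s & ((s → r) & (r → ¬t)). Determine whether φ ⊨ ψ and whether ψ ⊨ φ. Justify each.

Neither direction holds.

(→) This fails. Under s = F, t = T, r = T, the left side is true but the right side is false.

(←) This fails. Under s = F, t = F, r = F, the left side is false but the right side is true.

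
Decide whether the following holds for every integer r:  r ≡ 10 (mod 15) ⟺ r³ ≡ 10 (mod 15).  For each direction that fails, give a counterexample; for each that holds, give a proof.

Both directions hold.

Converse. Suppose r³ ≡ 10 (mod 15). The only residue r in {0, …, 14} with r³ ≡ 10 (mod 15) is r = 10, so r ≡ 10 (mod 15).

Forward direction. Suppose r ≡ 10 (mod 15). Write r = 15j + 10. Then (15j + 10)³ = 3375j³ + 6750j² + 4500j + 1000 = 15(225j³ + 450j² + 300j + 66) + 10, so r³ ≡ 10 (mod 15).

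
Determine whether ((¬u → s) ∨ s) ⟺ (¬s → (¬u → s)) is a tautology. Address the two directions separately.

The biconditional holds.

(→) Assume the antecedent. If s is true, ¬s → (¬u → s) reduces to true regardless of the other variables. If s is false, the antecedent forces (s = F, u = T), and ¬s → (¬u → s) holds there. Either way ¬s → (¬u → s) holds.

(←) Assume the antecedent. If s is true, (¬u → s) ∨ s reduces to true regardless of the other variables. If s is false, the antecedent forces (s = F, u = T), and (¬u → s) ∨ s holds there. Either way (¬u → s) ∨ s holds.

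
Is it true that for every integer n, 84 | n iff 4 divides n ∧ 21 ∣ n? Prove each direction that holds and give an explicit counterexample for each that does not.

The biconditional holds.

(←) Suppose 4 ∣ n and 21 ∣ n. Any common multiple of 4 and 21 is a multiple of their lcm; here gcd(4, 21) = 1, so lcm(4, 21) = 4·21 = 84, so 84 ∣ n.

(→) If 84 ∣ n, write n = 84q. Since 84 = 21·4, n = 4·(21q), so 4 ∣ n; and since 84 = 4·21, n = 21·(4q), so 21 ∣ n.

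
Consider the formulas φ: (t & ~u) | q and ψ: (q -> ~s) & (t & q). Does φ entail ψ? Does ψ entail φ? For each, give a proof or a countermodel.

The forward direction fails; the converse holds.

(⇐) Assume the antecedent. If u is true, the antecedent forces (u = T, t = T, s = F, q = T), and (t & ~u) | q holds there. If u is false, the antecedent forces (u = F, t = T, s = F, q = T), and (t & ~u) | q holds there. Either way (t & ~u) | q holds.

(⇒) This fails. Under u = F, t = T, s = F, q = F, the left side is true but the right side is false.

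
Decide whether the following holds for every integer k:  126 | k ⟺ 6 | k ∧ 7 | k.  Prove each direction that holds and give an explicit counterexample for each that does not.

The forward direction holds; the converse fails.

(⇐) This fails: take k = 42. Both 6 ∣ 42 and 7 ∣ 42, yet 42 is not a multiple of 126 (since 42 = 0·126 + 42), so 126 ∤ 42.

(⇒) If 126 ∣ k, write k = 126q. Since 126 = 21·6, k = 6·(21q), so 6 ∣ k; and since 126 = 18·7, k = 7·(18q), so 7 ∣ k.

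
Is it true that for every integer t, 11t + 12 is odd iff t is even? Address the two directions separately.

(⇒) This fails: t = 5 gives 11t + 12 = 67, which is odd, but 5 is odd, not even.

(⇐) This also fails: t = 6 is even, but 11t + 12 = 78 is even, not odd.

Neither implication holds.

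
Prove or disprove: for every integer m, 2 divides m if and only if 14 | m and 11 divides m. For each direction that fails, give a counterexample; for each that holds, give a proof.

Not equivalent: only (⇐) holds.

[⇒] This fails: take m = 2. Certainly 2 ∣ 2, but 14 ∤ 2.

[⇐] Suppose 14 ∣ m and 11 ∣ m. Any common multiple of 14 and 11 is a multiple of their lcm; here gcd(14, 11) = 1, so lcm(14, 11) = 14·11 = 154, so 154 ∣ m. Since 2 ∣ 154, it follows that 2 ∣ m.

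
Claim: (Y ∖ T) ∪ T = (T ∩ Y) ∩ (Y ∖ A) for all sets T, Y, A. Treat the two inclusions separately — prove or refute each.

Forward inclusion. This inclusion fails. Take T = {1}, Y = ∅, A = ∅; then 1 ∈ (Y ∖ T) ∪ T but 1 ∉ (T ∩ Y) ∩ (Y ∖ A).

Reverse inclusion. Let x ∈ (T ∩ Y) ∩ (Y ∖ A). Then x ∈ T ∩ Y and x ∉ A, from which x ∈ (Y ∖ T) ∪ T.

(⊆) fails; (⊇) holds.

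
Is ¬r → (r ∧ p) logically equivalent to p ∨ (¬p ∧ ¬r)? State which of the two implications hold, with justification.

Neither implication holds.

Forward direction. This fails. Under p = F, r = T, the left side is true but the right side is false.

Converse. This fails. Under p = F, r = F, the left side is false but the right side is true.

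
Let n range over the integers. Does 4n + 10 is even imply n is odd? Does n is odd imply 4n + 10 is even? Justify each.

The forward direction fails; the converse holds.

(⟹) This fails: take n = 0. Then 4n + 10 = 10, which is even, yet n = 0 is even, not odd.

(⟸) Suppose n is odd. Since 4 is even, 4n is even for every n, so 4n + 10 has the same parity as 10, which is even. Hence 4n + 10 is even.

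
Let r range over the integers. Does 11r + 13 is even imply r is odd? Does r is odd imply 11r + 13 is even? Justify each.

[⇒] Suppose 11r + 13 is even. Since 11 is odd, 11r and r have the same parity, so 11r + 13 ≡ r + 13 (mod 2). As 13 is odd, 11r + 13 is even exactly when r is odd. Thus r is odd.

[⇐] Conversely, suppose r is odd; write r = 2j + 1. Then 11r + 13 = 11·(2j + 1) + 13 = 2·11j + 24, which is even.

Equivalent; both directions hold.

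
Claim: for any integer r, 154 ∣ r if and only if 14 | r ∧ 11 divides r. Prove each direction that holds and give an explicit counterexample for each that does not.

[⇒] If 154 ∣ r, write r = 154q. Since 154 = 11·14, r = 14·(11q), so 14 ∣ r; and since 154 = 14·11, r = 11·(14q), so 11 ∣ r.

[⇐] Suppose 14 ∣ r and 11 ∣ r. Any common multiple of 14 and 11 is a multiple of their lcm; here gcd(14, 11) = 1, so lcm(14, 11) = 14·11 = 154, so 154 ∣ r.

Both implications hold.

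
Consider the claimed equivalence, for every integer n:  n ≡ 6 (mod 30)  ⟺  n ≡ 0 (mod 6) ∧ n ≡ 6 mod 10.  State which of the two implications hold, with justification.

Equivalent; both directions hold.

(→) Suppose n ≡ 6 (mod 30); write n = 30j + 6. Since 6 ∣ 30, reducing mod 6 gives n ≡ 6 ≡ 0 (mod 6); since 10 ∣ 30, reducing mod 10 gives n ≡ 6 (mod 10).

(←) Conversely, if n ≡ 0 (mod 6) and n ≡ 6 (mod 10), then by the Chinese remainder theorem n ≡ 6 (mod 30). This is exactly n ≡ 6 (mod 30).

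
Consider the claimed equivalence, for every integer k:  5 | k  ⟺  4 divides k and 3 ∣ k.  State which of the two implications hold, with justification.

Both directions fail.

[⇒] This fails: take k = 5. Certainly 5 ∣ 5, but 4 ∤ 5.

[⇐] This fails: take k = 12. Both 4 ∣ 12 and 3 ∣ 12, yet 12 is not a multiple of 5 (since 12 = 2·5 + 2), so 5 ∤ 12.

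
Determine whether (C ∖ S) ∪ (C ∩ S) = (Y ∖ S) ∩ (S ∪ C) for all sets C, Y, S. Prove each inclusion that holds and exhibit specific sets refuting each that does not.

(⊆) This inclusion fails. Take C = {1}, Y = ∅, S = ∅; then 1 ∈ (C ∖ S) ∪ (C ∩ S) but 1 ∉ (Y ∖ S) ∩ (S ∪ C).

(⊇) Let x ∈ (Y ∖ S) ∩ (S ∪ C). Then x ∈ C ∩ Y and x ∉ S, from which x ∈ (C ∖ S) ∪ (C ∩ S).

(⊆) fails; (⊇) holds.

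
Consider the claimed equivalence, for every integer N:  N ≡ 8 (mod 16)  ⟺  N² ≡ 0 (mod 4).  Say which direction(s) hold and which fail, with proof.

The forward direction holds; the converse fails.

(⇒) Suppose N ≡ 8 (mod 16). Then N² ≡ 8² = 64 (mod 16), and since 4 ∣ 16, also N² ≡ 0 (mod 4).

(⇐) This fails: take N = 0. Then 0² = 0 ≡ 0 (mod 4), yet 0 ≡ 0 (mod 16), not 8.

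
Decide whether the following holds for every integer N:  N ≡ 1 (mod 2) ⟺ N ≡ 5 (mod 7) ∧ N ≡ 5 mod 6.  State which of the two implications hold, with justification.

Only the reverse direction holds.

(⟹) This fails: N = 1 gives 1 ≡ 1 (mod 2) but 1 ≡ 1 (mod 7), so the conjunction on the right does not hold.

(⟸) Conversely, if N ≡ 5 (mod 7) and N ≡ 5 (mod 6), then by the Chinese remainder theorem N ≡ 5 (mod 42). Since 5 ≡ 1 (mod 2) and 2 ∣ 42, we get N ≡ 1 (mod 2).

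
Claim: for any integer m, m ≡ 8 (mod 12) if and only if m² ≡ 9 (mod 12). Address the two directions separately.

Forward direction. This fails: take m = 8. Then 8 ≡ 8 (mod 12), but 8² = 64 ≡ 4 (mod 12), not 9.

Converse. This fails: take m = 3. Then 3² = 9 ≡ 9 (mod 12), yet 3 ≡ 3 (mod 12), not 8.

Both directions fail.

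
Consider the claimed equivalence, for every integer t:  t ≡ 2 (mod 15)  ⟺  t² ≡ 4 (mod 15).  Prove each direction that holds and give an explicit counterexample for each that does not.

Only the forward implication holds.

Forward direction. Suppose t ≡ 2 (mod 15). Write t = 15j + 2. Then (15j + 2)² = 225j² + 60j + 4 = 15(15j² + 4j) + 4, so t² ≡ 4 (mod 15).

Converse. This fails: take t = 7. Then 7² = 49 ≡ 4 (mod 15), yet 7 ≡ 7 (mod 15), not 2.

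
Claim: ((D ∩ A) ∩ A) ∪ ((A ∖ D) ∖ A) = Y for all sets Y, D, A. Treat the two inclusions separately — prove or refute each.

(⊆) This inclusion fails. Take Y = ∅, D = {1}, A = {1}; then 1 ∈ ((D ∩ A) ∩ A) ∪ ((A ∖ D) ∖ A) but 1 ∉ Y.

(⊇) This inclusion fails. Take Y = {1}, D = ∅, A = ∅; then 1 ∈ Y but 1 ∉ ((D ∩ A) ∩ A) ∪ ((A ∖ D) ∖ A).

Neither inclusion holds.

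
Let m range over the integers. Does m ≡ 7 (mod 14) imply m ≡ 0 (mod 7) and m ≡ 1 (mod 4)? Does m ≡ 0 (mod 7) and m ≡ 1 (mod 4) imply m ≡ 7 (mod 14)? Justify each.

(⟹) This fails: m = 7 gives 7 ≡ 7 (mod 14) but 7 ≡ 3 (mod 4), so the conjunction on the right does not hold.

(⟸) Conversely, if m ≡ 0 (mod 7) and m ≡ 1 (mod 4), then by the Chinese remainder theorem m ≡ 21 (mod 28). Since 21 ≡ 7 (mod 14) and 14 ∣ 28, we get m ≡ 7 (mod 14).

The forward direction fails; the converse holds.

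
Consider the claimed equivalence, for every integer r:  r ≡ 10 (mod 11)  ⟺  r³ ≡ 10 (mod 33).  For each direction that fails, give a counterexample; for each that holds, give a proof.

Not equivalent: only (⇐) holds.

[⇒] This fails: take r = 21. Then 21 ≡ 10 (mod 11), but 21³ = 9261 ≡ 21 (mod 33), not 10.

[⇐] Conversely, the residues r modulo 33 with r³ ≡ 10 (mod 33) are exactly {10}, and each is ≡ 10 (mod 11).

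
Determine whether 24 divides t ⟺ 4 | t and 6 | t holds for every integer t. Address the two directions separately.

The forward direction holds; the converse fails.

(→) If 24 ∣ t, write t = 24q. Since 24 = 6·4, t = 4·(6q), so 4 ∣ t; and since 24 = 4·6, t = 6·(4q), so 6 ∣ t.

(←) This fails: take t = 12. Both 4 ∣ 12 and 6 ∣ 12, yet 12 is not a multiple of 24 (since 12 = 0·24 + 12), so 24 ∤ 12.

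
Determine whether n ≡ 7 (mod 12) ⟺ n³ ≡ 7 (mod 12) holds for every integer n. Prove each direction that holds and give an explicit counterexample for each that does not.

[⇐] Suppose n³ ≡ 7 (mod 12). The only residue r in {0, …, 11} with r³ ≡ 7 (mod 12) is r = 7, so n ≡ 7 (mod 12).

[⇒] Suppose n ≡ 7 (mod 12). Write n = 12j + 7. Then (12j + 7)³ = 1728j³ + 3024j² + 1764j + 343 = 12(144j³ + 252j² + 147j + 28) + 7, so n³ ≡ 7 (mod 12).

Both directions hold.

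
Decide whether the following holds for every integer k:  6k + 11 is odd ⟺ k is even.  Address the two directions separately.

(→) This fails: take k = 3. Then 6k + 11 = 29, which is odd, yet k = 3 is odd, not even.

(←) Suppose k is even. Since 6 is even, 6k is even for every k, so 6k + 11 has the same parity as 11, which is odd. Hence 6k + 11 is odd.

Not equivalent: only (⇐) holds.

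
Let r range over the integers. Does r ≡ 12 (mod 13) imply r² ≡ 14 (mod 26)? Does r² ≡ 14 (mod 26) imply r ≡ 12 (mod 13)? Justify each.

(⇒) This fails: take r = 25. Then 25 ≡ 12 (mod 13), but 25² = 625 ≡ 1 (mod 26), not 14.

(⇐) This fails: take r = 14. Then 14² = 196 ≡ 14 (mod 26), yet 14 ≡ 1 (mod 13), not 12.

Neither direction holds.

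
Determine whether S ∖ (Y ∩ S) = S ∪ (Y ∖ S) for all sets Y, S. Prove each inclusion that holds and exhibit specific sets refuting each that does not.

(⟹) Let x ∈ S ∖ (Y ∩ S). Then x ∈ S and x ∉ Y, from which x ∈ S ∪ (Y ∖ S).

(⟸) This inclusion fails. Take Y = {1}, S = ∅; then 1 ∈ S ∪ (Y ∖ S) but 1 ∉ S ∖ (Y ∩ S).

(⊆) holds; (⊇) fails.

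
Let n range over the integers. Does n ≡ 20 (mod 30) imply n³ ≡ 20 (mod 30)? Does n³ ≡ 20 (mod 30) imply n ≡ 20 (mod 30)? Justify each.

Equivalent; both directions hold.

Forward direction. Suppose n ≡ 20 (mod 30). Write n = 30j + 20. Then (30j + 20)³ = 27000j³ + 54000j² + 36000j + 8000 = 30(900j³ + 1800j² + 1200j + 266) + 20, so n³ ≡ 20 (mod 30).

Converse. Suppose n³ ≡ 20 (mod 30). The only residue r in {0, …, 29} with r³ ≡ 20 (mod 30) is r = 20, so n ≡ 20 (mod 30).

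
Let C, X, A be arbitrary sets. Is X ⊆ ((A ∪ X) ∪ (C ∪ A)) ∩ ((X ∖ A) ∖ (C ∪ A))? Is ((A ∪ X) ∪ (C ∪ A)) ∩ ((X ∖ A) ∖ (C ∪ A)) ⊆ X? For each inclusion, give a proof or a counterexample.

The sets are not equal: only the reverse inclusion holds.

Reverse inclusion. Let x ∈ ((A ∪ X) ∪ (C ∪ A)) ∩ ((X ∖ A) ∖ (C ∪ A)). Then x ∈ X and x ∉ C, A, from which x ∈ X.

Forward inclusion. This inclusion fails. Take C = {1}, X = {1}, A = ∅; then 1 ∈ X but 1 ∉ ((A ∪ X) ∪ (C ∪ A)) ∩ ((X ∖ A) ∖ (C ∪ A)).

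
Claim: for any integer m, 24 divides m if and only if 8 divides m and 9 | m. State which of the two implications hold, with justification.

Forward direction. This fails: take m = 24. Certainly 24 ∣ 24, but 9 ∤ 24.

Converse. Suppose 8 ∣ m and 9 ∣ m. Any common multiple of 8 and 9 is a multiple of their lcm; here gcd(8, 9) = 1, so lcm(8, 9) = 8·9 = 72, so 72 ∣ m. Since 24 ∣ 72, it follows that 24 ∣ m.

Only the reverse direction holds.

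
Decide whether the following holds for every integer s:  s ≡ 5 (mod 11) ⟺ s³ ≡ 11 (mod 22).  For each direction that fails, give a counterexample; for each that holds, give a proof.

(→) This fails: take s = 5. Then 5 ≡ 5 (mod 11), but 5³ = 125 ≡ 15 (mod 22), not 11.

(←) This fails: take s = 11. Then 11³ = 1331 ≡ 11 (mod 22), yet 11 ≡ 0 (mod 11), not 5.

Neither implication holds.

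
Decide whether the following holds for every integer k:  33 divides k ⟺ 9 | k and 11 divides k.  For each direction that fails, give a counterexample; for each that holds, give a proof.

The forward direction fails; the converse holds.

(⇒) This fails: take k = 33. Certainly 33 ∣ 33, but 9 ∤ 33.

(⇐) Suppose 9 ∣ k and 11 ∣ k. Any common multiple of 9 and 11 is a multiple of their lcm; here gcd(9, 11) = 1, so lcm(9, 11) = 9·11 = 99, so 99 ∣ k. Since 33 ∣ 99, it follows that 33 ∣ k.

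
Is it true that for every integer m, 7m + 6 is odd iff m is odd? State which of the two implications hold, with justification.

Equivalent; both directions hold.

(⟹) Suppose 7m + 6 is odd. Since 7 is odd, 7m and m have the same parity, so 7m + 6 ≡ m + 6 (mod 2). As 6 is even, 7m + 6 is odd exactly when m is odd. Thus m is odd.

(⟸) Conversely, suppose m is odd; write m = 2j + 1. Then 7m + 6 = 7·(2j + 1) + 6 = 2·7j + 13, which is odd.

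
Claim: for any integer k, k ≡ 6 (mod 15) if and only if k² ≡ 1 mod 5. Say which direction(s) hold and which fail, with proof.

(⟹) Suppose k ≡ 6 (mod 15). Then k² ≡ 6² = 36 (mod 15), and since 5 ∣ 15, also k² ≡ 1 (mod 5).

(⟸) This fails: take k = 1. Then 1² = 1 ≡ 1 (mod 5), yet 1 ≡ 1 (mod 15), not 6.

(⇒) holds; (⇐) fails.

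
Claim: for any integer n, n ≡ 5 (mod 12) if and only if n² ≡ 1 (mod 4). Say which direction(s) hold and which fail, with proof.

The forward direction holds; the converse fails.

[⇒] Suppose n ≡ 5 (mod 12). Then n² ≡ 5² = 25 (mod 12), and since 4 ∣ 12, also n² ≡ 1 (mod 4).

[⇐] This fails: take n = 1. Then 1² = 1 ≡ 1 (mod 4), yet 1 ≡ 1 (mod 12), not 5.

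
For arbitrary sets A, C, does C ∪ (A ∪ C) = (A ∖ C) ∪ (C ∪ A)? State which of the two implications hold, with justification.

(⟸) Let x ∈ (A ∖ C) ∪ (C ∪ A). Then either x ∈ A and x ∉ C; or x ∈ C and x ∉ A; or x ∈ A ∩ C. In each case x ∈ C ∪ (A ∪ C), so (A ∖ C) ∪ (C ∪ A) ⊆ C ∪ (A ∪ C).

(⟹) Let x ∈ C ∪ (A ∪ C). Then either x ∈ A and x ∉ C; or x ∈ C and x ∉ A; or x ∈ A ∩ C. In each case x ∈ (A ∖ C) ∪ (C ∪ A), so C ∪ (A ∪ C) ⊆ (A ∖ C) ∪ (C ∪ A).

The two sets are equal.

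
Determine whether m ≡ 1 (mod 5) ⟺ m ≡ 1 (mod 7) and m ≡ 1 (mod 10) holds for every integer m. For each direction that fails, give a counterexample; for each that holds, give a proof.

(⟸) If m ≡ 1 (mod 7) and m ≡ 1 (mod 10), then by the Chinese remainder theorem m ≡ 1 (mod 70). Since 1 ≡ 1 (mod 5) and 5 ∣ 70, we get m ≡ 1 (mod 5).

(⟹) This fails: m = 66 gives 66 ≡ 1 (mod 5) but 66 ≡ 3 (mod 7), so the conjunction on the right does not hold.

(⇒) fails; (⇐) holds.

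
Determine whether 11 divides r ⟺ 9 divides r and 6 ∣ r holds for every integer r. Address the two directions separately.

Neither direction holds.

(⇒) This fails: take r = 11. Certainly 11 ∣ 11, but 9 ∤ 11.

(⇐) This fails: take r = 18. Both 9 ∣ 18 and 6 ∣ 18, yet 18 is not a multiple of 11 (since 18 = 1·11 + 7), so 11 ∤ 18.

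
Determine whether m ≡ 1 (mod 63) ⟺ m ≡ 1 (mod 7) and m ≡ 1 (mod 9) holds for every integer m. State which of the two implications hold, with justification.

Converse. If m ≡ 1 (mod 7) and m ≡ 1 (mod 9), then by the Chinese remainder theorem m ≡ 1 (mod 63). This is exactly m ≡ 1 (mod 63).

Forward direction. Suppose m ≡ 1 (mod 63); write m = 63j + 1. Since 7 ∣ 63, reducing mod 7 gives m ≡ 1 (mod 7); since 9 ∣ 63, reducing mod 9 gives m ≡ 1 (mod 9).

Both directions hold.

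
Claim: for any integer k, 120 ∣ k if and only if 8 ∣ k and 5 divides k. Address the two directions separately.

The forward direction holds; the converse fails.

(⟸) This fails: take k = 40. Both 8 ∣ 40 and 5 ∣ 40, yet 40 is not a multiple of 120 (since 40 = 0·120 + 40), so 120 ∤ 40.

(⟹) If 120 ∣ k, write k = 120q. Since 120 = 15·8, k = 8·(15q), so 8 ∣ k; and since 120 = 24·5, k = 5·(24q), so 5 ∣ k.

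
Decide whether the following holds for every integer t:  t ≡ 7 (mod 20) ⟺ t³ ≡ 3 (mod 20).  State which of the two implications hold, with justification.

[⇒] Suppose t ≡ 7 (mod 20). Write t = 20j + 7. Then (20j + 7)³ = 8000j³ + 8400j² + 2940j + 343 = 20(400j³ + 420j² + 147j + 17) + 3, so t³ ≡ 3 (mod 20).

[⇐] Conversely, suppose t³ ≡ 3 (mod 20). The only residue r in {0, …, 19} with r³ ≡ 3 (mod 20) is r = 7, so t ≡ 7 (mod 20).

Equivalent; both directions hold.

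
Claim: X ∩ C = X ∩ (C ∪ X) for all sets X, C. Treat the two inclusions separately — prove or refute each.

(⊆) holds; (⊇) fails.

Forward inclusion. Let x ∈ X ∩ C. Then x ∈ X ∩ C, from which x ∈ X ∩ (C ∪ X).

Reverse inclusion. This inclusion fails. Take X = {1}, C = ∅; then 1 ∈ X ∩ (C ∪ X) but 1 ∉ X ∩ C.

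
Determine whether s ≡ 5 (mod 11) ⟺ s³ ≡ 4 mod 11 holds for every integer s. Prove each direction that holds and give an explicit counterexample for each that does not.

Both directions hold.

(⟸) Suppose s³ ≡ 4 (mod 11). The only residue r in {0, …, 10} with r³ ≡ 4 (mod 11) is r = 5, so s ≡ 5 (mod 11).

(⟹) Suppose s ≡ 5 (mod 11). Write s = 11j + 5. Then (11j + 5)³ = 1331j³ + 1815j² + 825j + 125 = 11(121j³ + 165j² + 75j + 11) + 4, so s³ ≡ 4 (mod 11).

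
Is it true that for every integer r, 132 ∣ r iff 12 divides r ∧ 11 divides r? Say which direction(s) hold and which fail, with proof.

Equivalent; both directions hold.

(⟹) If 132 ∣ r, write r = 132q. Since 132 = 11·12, r = 12·(11q), so 12 ∣ r; and since 132 = 12·11, r = 11·(12q), so 11 ∣ r.

(⟸) Suppose 12 ∣ r and 11 ∣ r. Any common multiple of 12 and 11 is a multiple of their lcm; here gcd(12, 11) = 1, so lcm(12, 11) = 12·11 = 132, so 132 ∣ r.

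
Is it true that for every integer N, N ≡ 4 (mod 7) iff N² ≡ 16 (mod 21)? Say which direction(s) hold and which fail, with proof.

(→) This fails: take N = 18. Then 18 ≡ 4 (mod 7), but 18² = 324 ≡ 9 (mod 21), not 16.

(←) This fails: take N = 10. Then 10² = 100 ≡ 16 (mod 21), yet 10 ≡ 3 (mod 7), not 4.

Neither implication holds.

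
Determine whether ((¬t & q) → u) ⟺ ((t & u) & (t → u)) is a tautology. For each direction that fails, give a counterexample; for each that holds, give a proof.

(⟸) Assume the antecedent. If q is true, the antecedent forces (q = T, u = T, t = T), and (¬t & q) → u holds there. If q is false, (¬t & q) → u reduces to true regardless of the other variables. Either way (¬t & q) → u holds.

(⟹) This fails. Under q = F, u = F, t = F, the left side is true but the right side is false.

(⇒) fails; (⇐) holds.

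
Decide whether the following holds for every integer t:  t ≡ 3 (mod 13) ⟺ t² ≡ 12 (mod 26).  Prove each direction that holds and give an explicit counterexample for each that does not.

(⇒) This fails: take t = 3. Then 3 ≡ 3 (mod 13), but 3² = 9 ≡ 9 (mod 26), not 12.

(⇐) This fails: take t = 8. Then 8² = 64 ≡ 12 (mod 26), yet 8 ≡ 8 (mod 13), not 3.

Neither direction holds.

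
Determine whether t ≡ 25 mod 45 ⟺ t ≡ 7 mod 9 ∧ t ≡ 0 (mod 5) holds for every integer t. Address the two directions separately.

Both implications hold.

(⟸) If t ≡ 7 (mod 9) and t ≡ 0 (mod 5), then by the Chinese remainder theorem t ≡ 25 (mod 45). This is exactly t ≡ 25 (mod 45).

(⟹) Suppose t ≡ 25 (mod 45); write t = 45j + 25. Since 9 ∣ 45, reducing mod 9 gives t ≡ 25 ≡ 7 (mod 9); since 5 ∣ 45, reducing mod 5 gives t ≡ 25 ≡ 0 (mod 5).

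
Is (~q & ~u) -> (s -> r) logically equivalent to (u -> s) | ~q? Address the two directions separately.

Neither implication holds.

(⟹) This fails. Under q = T, s = F, u = T, r = F, the left side is true but the right side is false.

(⟸) This fails. Under q = F, s = T, u = F, r = F, the left side is false but the right side is true.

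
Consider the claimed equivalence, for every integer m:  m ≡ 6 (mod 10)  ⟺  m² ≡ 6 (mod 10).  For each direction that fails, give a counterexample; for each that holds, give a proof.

Only the forward direction holds.

(⇐) This fails: take m = 4. Then 4² = 16 ≡ 6 (mod 10), yet 4 ≡ 4 (mod 10), not 6.

(⇒) Suppose m ≡ 6 (mod 10). Write m = 10j + 6. Then (10j + 6)² = 100j² + 120j + 36 = 10(10j² + 12j + 3) + 6, so m² ≡ 6 (mod 10).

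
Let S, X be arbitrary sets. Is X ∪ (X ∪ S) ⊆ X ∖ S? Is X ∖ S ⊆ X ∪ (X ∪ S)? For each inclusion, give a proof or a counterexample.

The sets are not equal: only the reverse inclusion holds.

(⊆) This inclusion fails. Take S = {1}, X = ∅; then 1 ∈ X ∪ (X ∪ S) but 1 ∉ X ∖ S.

(⊇) Let x ∈ X ∖ S. Then x ∈ X and x ∉ S, from which x ∈ X ∪ (X ∪ S).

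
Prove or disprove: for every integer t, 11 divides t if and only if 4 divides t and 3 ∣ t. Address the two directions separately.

(⇒) This fails: take t = 11. Certainly 11 ∣ 11, but 4 ∤ 11.

(⇐) This fails: take t = 12. Both 4 ∣ 12 and 3 ∣ 12, yet 12 is not a multiple of 11 (since 12 = 1·11 + 1), so 11 ∤ 12.

Neither implication holds.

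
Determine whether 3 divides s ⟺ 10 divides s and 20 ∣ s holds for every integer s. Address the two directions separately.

Neither implication holds.

(⟹) This fails: take s = 3. Certainly 3 ∣ 3, but 10 ∤ 3.

(⟸) This fails: take s = 20. Both 10 ∣ 20 and 20 ∣ 20, yet 20 is not a multiple of 3 (since 20 = 6·3 + 2), so 3 ∤ 20.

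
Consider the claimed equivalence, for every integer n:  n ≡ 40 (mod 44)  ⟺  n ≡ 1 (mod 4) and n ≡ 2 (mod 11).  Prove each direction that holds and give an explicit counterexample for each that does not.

Neither direction holds.

[⇒] This fails: n = 40 gives 40 ≡ 40 (mod 44) but 40 ≡ 0 (mod 4), so the conjunction on the right does not hold.

[⇐] This fails: n = 13 satisfies both congruences on the right (13 ≡ 1 mod 4 and 13 ≡ 2 mod 11) yet 13 ≡ 13 (mod 44), not 40.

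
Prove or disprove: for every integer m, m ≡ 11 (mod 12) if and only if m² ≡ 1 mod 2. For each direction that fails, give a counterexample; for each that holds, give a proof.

The forward direction holds; the converse fails.

[⇐] This fails: take m = 1. Then 1² = 1 ≡ 1 (mod 2), yet 1 ≡ 1 (mod 12), not 11.

[⇒] Suppose m ≡ 11 (mod 12). Then m² ≡ 11² = 121 (mod 12), and since 2 ∣ 12, also m² ≡ 1 (mod 2).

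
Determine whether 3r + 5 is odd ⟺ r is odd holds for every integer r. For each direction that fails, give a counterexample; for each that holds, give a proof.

Neither implication holds.

[⇒] This fails: r = 6 gives 3r + 5 = 23, which is odd, but 6 is even, not odd.

[⇐] This also fails: r = 3 is odd, but 3r + 5 = 14 is even, not odd.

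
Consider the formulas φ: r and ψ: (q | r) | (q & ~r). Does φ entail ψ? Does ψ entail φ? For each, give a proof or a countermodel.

Not equivalent: only (⇒) holds.

(⟹) Assume the antecedent. If q is true, (q | r) | (q & ~r) reduces to true regardless of the other variables. If q is false, the antecedent forces (q = F, r = T), and (q | r) | (q & ~r) holds there. Either way (q | r) | (q & ~r) holds.

(⟸) This fails. Under q = T, r = F, the left side is false but the right side is true.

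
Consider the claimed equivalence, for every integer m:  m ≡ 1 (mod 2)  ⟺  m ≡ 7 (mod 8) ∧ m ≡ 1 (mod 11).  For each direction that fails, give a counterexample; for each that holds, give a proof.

Only the converse holds.

Forward direction. This fails: m = 1 gives 1 ≡ 1 (mod 2) but 1 ≡ 1 (mod 8), so the conjunction on the right does not hold.

Converse. If m ≡ 7 (mod 8) and m ≡ 1 (mod 11), then by the Chinese remainder theorem m ≡ 23 (mod 88). Since 23 ≡ 1 (mod 2) and 2 ∣ 88, we get m ≡ 1 (mod 2).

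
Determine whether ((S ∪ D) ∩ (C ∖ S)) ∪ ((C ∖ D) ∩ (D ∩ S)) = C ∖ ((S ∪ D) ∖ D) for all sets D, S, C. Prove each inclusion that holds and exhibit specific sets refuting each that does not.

Forward inclusion. Let x ∈ ((S ∪ D) ∩ (C ∖ S)) ∪ ((C ∖ D) ∩ (D ∩ S)). Then x ∈ D ∩ C and x ∉ S, from which x ∈ C ∖ ((S ∪ D) ∖ D).

Reverse inclusion. This inclusion fails. Take D = ∅, S = ∅, C = {1}; then 1 ∈ C ∖ ((S ∪ D) ∖ D) but 1 ∉ ((S ∪ D) ∩ (C ∖ S)) ∪ ((C ∖ D) ∩ (D ∩ S)).

(⊆) holds; (⊇) fails.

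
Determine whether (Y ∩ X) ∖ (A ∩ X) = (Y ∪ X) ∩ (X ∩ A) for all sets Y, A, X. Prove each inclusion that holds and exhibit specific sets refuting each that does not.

Both inclusions fail.

(⊆) This inclusion fails. Take Y = {1}, A = ∅, X = {1}; then 1 ∈ (Y ∩ X) ∖ (A ∩ X) but 1 ∉ (Y ∪ X) ∩ (X ∩ A).

(⊇) This inclusion fails. Take Y = ∅, A = {1}, X = {1}; then 1 ∈ (Y ∪ X) ∩ (X ∩ A) but 1 ∉ (Y ∩ X) ∖ (A ∩ X).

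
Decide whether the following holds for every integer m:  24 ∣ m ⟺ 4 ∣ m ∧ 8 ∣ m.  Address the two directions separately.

[⇒] If 24 ∣ m, write m = 24q. Since 24 = 6·4, m = 4·(6q), so 4 ∣ m; and since 24 = 3·8, m = 8·(3q), so 8 ∣ m.

[⇐] This fails: take m = 8. Both 4 ∣ 8 and 8 ∣ 8, yet 8 is not a multiple of 24 (since 8 = 0·24 + 8), so 24 ∤ 8.

(⇒) holds; (⇐) fails.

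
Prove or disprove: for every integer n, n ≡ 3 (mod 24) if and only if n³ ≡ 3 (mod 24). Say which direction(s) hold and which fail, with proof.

(⟹) Suppose n ≡ 3 (mod 24). Write n = 24j + 3. Then (24j + 3)³ = 13824j³ + 5184j² + 648j + 27 = 24(576j³ + 216j² + 27j + 1) + 3, so n³ ≡ 3 (mod 24).

(⟸) Conversely, suppose n³ ≡ 3 (mod 24). The only residue r in {0, …, 23} with r³ ≡ 3 (mod 24) is r = 3, so n ≡ 3 (mod 24).

Both directions hold.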